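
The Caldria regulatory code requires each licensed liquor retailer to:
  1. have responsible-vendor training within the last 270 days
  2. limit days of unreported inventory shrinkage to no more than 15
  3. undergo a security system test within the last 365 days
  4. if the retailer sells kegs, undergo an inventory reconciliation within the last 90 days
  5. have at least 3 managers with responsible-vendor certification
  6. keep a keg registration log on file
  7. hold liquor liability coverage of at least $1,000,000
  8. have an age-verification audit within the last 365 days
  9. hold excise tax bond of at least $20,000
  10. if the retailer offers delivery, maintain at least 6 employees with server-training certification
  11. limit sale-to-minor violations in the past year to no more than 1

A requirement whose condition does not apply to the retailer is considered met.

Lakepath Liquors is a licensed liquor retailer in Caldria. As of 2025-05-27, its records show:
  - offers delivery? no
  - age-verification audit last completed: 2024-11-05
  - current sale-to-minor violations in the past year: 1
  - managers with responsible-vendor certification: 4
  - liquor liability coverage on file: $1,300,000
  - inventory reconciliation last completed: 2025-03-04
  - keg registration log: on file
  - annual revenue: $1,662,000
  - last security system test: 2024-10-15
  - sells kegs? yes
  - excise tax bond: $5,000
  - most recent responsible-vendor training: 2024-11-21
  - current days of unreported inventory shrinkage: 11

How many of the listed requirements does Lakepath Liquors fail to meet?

1. responsible-vendor training 187 days ago vs limit 270 → met
2. days of unreported inventory shrinkage 11 ≤ 15 → met
3. security system test 224 days ago vs limit 365 → met
4. condition 'sells kegs' holds; inventory reconciliation 84 days ago vs limit 90 → met
5. managers with responsible-vendor certification 4 ≥ 3 → met
6. keg registration log present → met
7. liquor liability coverage $1,300,000 ≥ $1,000,000 → met
8. age-verification audit 203 days ago vs limit 365 → met
9. excise tax bond $5,000 < $20,000 → not met
10. condition 'offers delivery' does not hold → requirement n/a → met
11. sale-to-minor violations in the past year 1 ≤ 1 → met
Not met: 1 of 11

1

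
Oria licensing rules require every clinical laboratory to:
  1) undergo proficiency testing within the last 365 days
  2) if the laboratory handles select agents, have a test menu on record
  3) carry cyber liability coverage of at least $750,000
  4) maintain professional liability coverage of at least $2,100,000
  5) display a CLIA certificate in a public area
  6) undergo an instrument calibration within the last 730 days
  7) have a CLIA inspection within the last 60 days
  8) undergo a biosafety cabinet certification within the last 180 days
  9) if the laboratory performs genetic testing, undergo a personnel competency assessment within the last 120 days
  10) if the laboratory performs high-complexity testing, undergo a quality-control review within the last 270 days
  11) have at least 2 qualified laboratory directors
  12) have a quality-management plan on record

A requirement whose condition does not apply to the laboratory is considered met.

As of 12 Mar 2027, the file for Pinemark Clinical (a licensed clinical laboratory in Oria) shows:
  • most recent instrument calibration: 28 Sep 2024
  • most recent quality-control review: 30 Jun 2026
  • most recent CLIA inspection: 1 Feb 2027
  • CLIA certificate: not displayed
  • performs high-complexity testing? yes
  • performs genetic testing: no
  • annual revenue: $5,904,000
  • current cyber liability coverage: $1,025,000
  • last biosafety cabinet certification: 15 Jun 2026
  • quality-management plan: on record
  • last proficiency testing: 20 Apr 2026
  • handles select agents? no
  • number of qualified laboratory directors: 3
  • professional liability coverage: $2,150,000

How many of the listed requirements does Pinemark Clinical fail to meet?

1. proficiency testing 326 days ago vs limit 365 → met
2. condition 'handles select agents' does not hold → requirement n/a → met
3. cyber liability coverage $1,025,000 ≥ $750,000 → met
4. professional liability coverage $2,150,000 ≥ $2,100,000 → met
5. CLIA certificate absent → not met
6. instrument calibration 895 days ago vs limit 730 → not met
7. CLIA inspection 39 days ago vs limit 60 → met
8. biosafety cabinet certification 270 days ago vs limit 180 → not met
9. condition 'performs genetic testing' does not hold → requirement n/a → met
10. condition 'performs high-complexity testing' holds; quality-control review 255 days ago vs limit 270 → met
11. qualified laboratory directors 3 ≥ 2 → met
12. quality-management plan present → met
Not met: 3 of 12

3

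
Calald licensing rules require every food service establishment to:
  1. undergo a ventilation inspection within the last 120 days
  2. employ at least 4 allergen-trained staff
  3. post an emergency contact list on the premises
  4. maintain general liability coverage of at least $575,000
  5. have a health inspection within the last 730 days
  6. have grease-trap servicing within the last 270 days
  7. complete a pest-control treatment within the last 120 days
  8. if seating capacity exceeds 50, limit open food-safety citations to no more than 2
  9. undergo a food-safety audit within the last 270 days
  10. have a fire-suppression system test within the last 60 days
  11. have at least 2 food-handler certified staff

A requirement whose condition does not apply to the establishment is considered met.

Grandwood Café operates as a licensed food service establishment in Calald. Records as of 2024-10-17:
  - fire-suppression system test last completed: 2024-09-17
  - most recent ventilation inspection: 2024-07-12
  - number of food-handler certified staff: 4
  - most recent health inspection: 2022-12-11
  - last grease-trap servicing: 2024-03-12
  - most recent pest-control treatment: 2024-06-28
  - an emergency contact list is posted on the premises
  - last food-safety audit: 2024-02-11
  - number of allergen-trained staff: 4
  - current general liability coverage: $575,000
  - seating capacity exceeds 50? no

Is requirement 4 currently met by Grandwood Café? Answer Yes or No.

Yes

4. general liability coverage $575,000 ≥ $575,000 → met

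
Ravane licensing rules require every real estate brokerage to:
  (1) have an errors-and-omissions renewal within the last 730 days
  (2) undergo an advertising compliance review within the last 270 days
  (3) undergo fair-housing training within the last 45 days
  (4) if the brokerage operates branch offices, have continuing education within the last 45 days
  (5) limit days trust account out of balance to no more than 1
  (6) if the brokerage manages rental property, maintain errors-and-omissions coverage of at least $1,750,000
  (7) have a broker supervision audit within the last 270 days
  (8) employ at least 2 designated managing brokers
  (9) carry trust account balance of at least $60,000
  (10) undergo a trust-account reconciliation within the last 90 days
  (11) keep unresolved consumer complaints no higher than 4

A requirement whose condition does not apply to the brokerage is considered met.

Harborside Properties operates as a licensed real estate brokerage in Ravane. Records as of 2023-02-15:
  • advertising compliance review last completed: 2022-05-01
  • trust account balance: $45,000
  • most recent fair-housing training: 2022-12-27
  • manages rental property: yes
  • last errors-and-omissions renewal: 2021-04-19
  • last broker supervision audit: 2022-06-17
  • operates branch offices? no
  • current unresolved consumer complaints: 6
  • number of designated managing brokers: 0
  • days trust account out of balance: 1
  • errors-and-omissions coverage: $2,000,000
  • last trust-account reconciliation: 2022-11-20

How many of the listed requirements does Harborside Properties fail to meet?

5

1. errors-and-omissions renewal 667 days ago vs limit 730 → met
2. advertising compliance review 290 days ago vs limit 270 → not met
3. fair-housing training 50 days ago vs limit 45 → not met
4. condition 'operates branch offices' does not hold → requirement n/a → met
5. days trust account out of balance 1 ≤ 1 → met
6. condition 'manages rental property' holds; errors-and-omissions coverage $2,000,000 ≥ $1,750,000 → met
7. broker supervision audit 243 days ago vs limit 270 → met
8. designated managing brokers 0 < 2 → not met
9. trust account balance $45,000 < $60,000 → not met
10. trust-account reconciliation 87 days ago vs limit 90 → met
11. unresolved consumer complaints 6 > 4 → not met
Not met: 5 of 11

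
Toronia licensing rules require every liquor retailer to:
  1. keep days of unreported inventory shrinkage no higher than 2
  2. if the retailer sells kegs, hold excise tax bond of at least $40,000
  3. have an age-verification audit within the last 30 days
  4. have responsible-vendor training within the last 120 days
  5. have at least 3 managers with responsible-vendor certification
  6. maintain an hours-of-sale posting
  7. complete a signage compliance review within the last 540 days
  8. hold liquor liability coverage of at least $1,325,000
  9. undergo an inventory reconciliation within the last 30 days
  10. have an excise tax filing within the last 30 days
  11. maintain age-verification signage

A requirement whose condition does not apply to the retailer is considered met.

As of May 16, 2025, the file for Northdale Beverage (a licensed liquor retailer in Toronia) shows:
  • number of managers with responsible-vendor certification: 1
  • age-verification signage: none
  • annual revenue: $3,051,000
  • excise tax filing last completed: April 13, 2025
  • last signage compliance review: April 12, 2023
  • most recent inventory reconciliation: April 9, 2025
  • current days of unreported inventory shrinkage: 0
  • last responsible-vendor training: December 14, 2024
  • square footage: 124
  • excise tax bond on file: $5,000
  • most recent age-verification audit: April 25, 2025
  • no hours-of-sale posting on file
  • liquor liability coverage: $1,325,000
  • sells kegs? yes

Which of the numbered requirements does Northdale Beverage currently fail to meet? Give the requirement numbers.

1. days of unreported inventory shrinkage 0 ≤ 2 → met
2. condition 'sells kegs' holds; excise tax bond $5,000 < $40,000 → not met
3. age-verification audit 21 days ago vs limit 30 → met
4. responsible-vendor training 153 days ago vs limit 120 → not met
5. managers with responsible-vendor certification 1 < 3 → not met
6. hours-of-sale posting absent → not met
7. signage compliance review 765 days ago vs limit 540 → not met
8. liquor liability coverage $1,325,000 ≥ $1,325,000 → met
9. inventory reconciliation 37 days ago vs limit 30 → not met
10. excise tax filing 33 days ago vs limit 30 → not met
11. age-verification signage absent → not met
Not met: 2, 4, 5, 6, 7, 9, 10, 11

2, 4, 5, 6, 7, 9, 10, 11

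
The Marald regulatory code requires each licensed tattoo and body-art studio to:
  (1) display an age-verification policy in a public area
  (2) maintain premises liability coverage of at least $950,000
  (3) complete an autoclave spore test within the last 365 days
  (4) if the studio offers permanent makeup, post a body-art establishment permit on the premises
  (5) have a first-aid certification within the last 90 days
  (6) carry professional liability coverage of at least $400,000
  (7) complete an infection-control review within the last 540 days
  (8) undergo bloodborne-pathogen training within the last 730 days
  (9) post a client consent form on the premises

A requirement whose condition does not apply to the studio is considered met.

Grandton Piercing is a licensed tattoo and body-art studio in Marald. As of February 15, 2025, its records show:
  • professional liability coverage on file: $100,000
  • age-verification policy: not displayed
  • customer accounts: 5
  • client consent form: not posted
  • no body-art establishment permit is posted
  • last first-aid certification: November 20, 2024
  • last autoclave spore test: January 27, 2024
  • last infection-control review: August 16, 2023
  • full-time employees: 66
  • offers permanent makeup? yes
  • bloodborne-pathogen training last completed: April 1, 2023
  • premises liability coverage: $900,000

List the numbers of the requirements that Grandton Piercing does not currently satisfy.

1. age-verification policy absent → not met
2. premises liability coverage $900,000 < $950,000 → not met
3. autoclave spore test 385 days ago vs limit 365 → not met
4. condition 'offers permanent makeup' holds; body-art establishment permit absent → not met
5. first-aid certification 87 days ago vs limit 90 → met
6. professional liability coverage $100,000 < $400,000 → not met
7. infection-control review 549 days ago vs limit 540 → not met
8. bloodborne-pathogen training 686 days ago vs limit 730 → met
9. client consent form absent → not met
Not met: 1, 2, 3, 4, 6, 7, 9

1, 2, 3, 4, 6, 7, 9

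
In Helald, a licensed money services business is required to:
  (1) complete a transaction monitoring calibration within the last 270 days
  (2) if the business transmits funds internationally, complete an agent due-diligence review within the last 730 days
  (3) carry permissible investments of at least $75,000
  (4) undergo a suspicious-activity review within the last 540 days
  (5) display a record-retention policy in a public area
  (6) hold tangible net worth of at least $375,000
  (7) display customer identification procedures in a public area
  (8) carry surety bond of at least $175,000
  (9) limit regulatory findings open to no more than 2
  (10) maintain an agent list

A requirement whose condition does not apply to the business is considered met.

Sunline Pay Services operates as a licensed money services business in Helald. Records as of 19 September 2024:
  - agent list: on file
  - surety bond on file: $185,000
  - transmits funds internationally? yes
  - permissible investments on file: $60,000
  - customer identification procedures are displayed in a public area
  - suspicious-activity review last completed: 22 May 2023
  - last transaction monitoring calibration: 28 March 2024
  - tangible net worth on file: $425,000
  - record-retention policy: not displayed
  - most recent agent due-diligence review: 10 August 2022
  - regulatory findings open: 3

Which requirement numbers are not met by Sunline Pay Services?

1. transaction monitoring calibration 175 days ago vs limit 270 → met
2. condition 'transmits funds internationally' holds; agent due-diligence review 771 days ago vs limit 730 → not met
3. permissible investments $60,000 < $75,000 → not met
4. suspicious-activity review 486 days ago vs limit 540 → met
5. record-retention policy absent → not met
6. tangible net worth $425,000 ≥ $375,000 → met
7. customer identification procedures present → met
8. surety bond $185,000 ≥ $175,000 → met
9. regulatory findings open 3 > 2 → not met
10. agent list present → met
Not met: 2, 3, 5, 9

2, 3, 5, 9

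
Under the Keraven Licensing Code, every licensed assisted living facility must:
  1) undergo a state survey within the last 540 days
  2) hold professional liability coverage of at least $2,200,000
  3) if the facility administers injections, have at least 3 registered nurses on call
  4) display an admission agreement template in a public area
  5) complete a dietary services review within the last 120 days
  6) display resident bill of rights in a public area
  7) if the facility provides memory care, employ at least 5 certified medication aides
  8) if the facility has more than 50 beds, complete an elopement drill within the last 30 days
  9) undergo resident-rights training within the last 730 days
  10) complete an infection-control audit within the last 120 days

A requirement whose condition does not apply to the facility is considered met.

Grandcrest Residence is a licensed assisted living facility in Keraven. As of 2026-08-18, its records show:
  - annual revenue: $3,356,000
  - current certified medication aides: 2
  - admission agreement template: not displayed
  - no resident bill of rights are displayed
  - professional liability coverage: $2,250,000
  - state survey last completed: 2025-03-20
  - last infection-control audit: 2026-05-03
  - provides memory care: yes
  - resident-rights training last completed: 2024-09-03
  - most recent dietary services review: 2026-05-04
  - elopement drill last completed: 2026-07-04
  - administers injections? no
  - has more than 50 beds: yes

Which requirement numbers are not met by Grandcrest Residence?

4, 6, 7, 8

1. state survey 516 days ago vs limit 540 → met
2. professional liability coverage $2,250,000 ≥ $2,200,000 → met
3. condition 'administers injections' does not hold → requirement n/a → met
4. admission agreement template absent → not met
5. dietary services review 106 days ago vs limit 120 → met
6. resident bill of rights absent → not met
7. condition 'provides memory care' holds; certified medication aides 2 < 5 → not met
8. condition 'has more than 50 beds' holds; elopement drill 45 days ago vs limit 30 → not met
9. resident-rights training 714 days ago vs limit 730 → met
10. infection-control audit 107 days ago vs limit 120 → met
Not met: 4, 6, 7, 8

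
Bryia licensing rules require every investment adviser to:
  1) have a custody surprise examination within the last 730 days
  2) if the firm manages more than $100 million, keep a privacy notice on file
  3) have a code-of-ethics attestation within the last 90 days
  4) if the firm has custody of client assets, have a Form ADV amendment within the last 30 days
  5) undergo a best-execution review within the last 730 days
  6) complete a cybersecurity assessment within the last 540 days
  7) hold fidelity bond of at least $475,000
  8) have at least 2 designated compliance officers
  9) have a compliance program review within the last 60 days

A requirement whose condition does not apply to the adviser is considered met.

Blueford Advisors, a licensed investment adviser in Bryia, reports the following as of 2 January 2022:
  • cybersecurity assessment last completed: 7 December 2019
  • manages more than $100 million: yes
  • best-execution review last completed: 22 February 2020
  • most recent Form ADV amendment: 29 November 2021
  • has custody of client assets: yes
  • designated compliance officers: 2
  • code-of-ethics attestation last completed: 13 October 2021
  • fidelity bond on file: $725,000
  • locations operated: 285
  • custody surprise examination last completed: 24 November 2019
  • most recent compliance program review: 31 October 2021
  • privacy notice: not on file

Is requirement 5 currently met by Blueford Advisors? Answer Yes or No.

5. best-execution review 680 days ago vs limit 730 → met

Yes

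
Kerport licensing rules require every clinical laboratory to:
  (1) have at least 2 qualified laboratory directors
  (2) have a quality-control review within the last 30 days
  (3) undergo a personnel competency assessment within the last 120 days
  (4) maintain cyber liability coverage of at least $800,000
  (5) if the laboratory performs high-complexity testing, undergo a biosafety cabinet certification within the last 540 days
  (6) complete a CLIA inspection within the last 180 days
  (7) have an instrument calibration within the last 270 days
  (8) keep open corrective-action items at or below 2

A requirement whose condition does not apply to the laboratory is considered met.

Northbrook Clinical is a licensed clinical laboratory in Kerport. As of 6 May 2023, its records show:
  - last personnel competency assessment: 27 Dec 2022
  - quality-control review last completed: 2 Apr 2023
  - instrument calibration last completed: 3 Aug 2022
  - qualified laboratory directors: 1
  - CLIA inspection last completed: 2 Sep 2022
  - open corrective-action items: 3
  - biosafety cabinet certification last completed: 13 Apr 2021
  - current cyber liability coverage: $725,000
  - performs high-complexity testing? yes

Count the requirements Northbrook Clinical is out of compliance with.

8

1. qualified laboratory directors 1 < 2 → not met
2. quality-control review 34 days ago vs limit 30 → not met
3. personnel competency assessment 130 days ago vs limit 120 → not met
4. cyber liability coverage $725,000 < $800,000 → not met
5. condition 'performs high-complexity testing' holds; biosafety cabinet certification 753 days ago vs limit 540 → not met
6. CLIA inspection 246 days ago vs limit 180 → not met
7. instrument calibration 276 days ago vs limit 270 → not met
8. open corrective-action items 3 > 2 → not met
Not met: 8 of 8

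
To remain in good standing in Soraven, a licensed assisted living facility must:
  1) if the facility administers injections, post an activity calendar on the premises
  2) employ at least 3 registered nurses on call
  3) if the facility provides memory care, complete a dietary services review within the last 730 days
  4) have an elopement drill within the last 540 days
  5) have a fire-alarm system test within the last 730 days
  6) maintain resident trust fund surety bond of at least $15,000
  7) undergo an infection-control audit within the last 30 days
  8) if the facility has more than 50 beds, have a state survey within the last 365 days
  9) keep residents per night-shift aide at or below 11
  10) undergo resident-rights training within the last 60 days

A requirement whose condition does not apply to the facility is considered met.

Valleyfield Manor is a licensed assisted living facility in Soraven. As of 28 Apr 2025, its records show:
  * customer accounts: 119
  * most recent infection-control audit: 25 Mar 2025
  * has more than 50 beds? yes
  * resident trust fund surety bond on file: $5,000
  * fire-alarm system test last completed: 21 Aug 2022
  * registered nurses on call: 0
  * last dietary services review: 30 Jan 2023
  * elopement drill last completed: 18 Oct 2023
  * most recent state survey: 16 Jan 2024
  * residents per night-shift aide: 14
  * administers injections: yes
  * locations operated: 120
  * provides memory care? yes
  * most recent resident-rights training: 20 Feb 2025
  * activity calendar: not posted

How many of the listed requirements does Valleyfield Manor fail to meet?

10

1. condition 'administers injections' holds; activity calendar absent → not met
2. registered nurses on call 0 < 3 → not met
3. condition 'provides memory care' holds; dietary services review 819 days ago vs limit 730 → not met
4. elopement drill 558 days ago vs limit 540 → not met
5. fire-alarm system test 981 days ago vs limit 730 → not met
6. resident trust fund surety bond $5,000 < $15,000 → not met
7. infection-control audit 34 days ago vs limit 30 → not met
8. condition 'has more than 50 beds' holds; state survey 468 days ago vs limit 365 → not met
9. residents per night-shift aide 14 > 11 → not met
10. resident-rights training 67 days ago vs limit 60 → not met
Not met: 10 of 10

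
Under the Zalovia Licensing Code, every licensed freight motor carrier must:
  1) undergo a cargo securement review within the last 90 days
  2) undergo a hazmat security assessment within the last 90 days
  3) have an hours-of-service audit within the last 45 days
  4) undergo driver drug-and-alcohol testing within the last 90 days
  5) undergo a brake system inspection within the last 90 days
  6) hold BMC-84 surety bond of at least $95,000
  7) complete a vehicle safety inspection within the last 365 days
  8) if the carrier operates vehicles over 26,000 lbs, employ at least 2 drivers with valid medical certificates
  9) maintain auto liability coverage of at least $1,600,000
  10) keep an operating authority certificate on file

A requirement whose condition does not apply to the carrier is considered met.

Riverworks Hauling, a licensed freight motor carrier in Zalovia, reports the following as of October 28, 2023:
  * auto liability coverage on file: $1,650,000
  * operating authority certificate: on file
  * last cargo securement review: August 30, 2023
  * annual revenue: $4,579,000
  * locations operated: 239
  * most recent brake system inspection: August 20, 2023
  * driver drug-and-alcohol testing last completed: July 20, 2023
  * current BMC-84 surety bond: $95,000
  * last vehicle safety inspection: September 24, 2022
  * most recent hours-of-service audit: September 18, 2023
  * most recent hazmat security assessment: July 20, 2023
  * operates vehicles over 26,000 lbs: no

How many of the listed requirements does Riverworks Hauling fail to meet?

3

1. cargo securement review 59 days ago vs limit 90 → met
2. hazmat security assessment 100 days ago vs limit 90 → not met
3. hours-of-service audit 40 days ago vs limit 45 → met
4. driver drug-and-alcohol testing 100 days ago vs limit 90 → not met
5. brake system inspection 69 days ago vs limit 90 → met
6. BMC-84 surety bond $95,000 ≥ $95,000 → met
7. vehicle safety inspection 399 days ago vs limit 365 → not met
8. condition 'operates vehicles over 26,000 lbs' does not hold → requirement n/a → met
9. auto liability coverage $1,650,000 ≥ $1,600,000 → met
10. operating authority certificate present → met
Not met: 3 of 10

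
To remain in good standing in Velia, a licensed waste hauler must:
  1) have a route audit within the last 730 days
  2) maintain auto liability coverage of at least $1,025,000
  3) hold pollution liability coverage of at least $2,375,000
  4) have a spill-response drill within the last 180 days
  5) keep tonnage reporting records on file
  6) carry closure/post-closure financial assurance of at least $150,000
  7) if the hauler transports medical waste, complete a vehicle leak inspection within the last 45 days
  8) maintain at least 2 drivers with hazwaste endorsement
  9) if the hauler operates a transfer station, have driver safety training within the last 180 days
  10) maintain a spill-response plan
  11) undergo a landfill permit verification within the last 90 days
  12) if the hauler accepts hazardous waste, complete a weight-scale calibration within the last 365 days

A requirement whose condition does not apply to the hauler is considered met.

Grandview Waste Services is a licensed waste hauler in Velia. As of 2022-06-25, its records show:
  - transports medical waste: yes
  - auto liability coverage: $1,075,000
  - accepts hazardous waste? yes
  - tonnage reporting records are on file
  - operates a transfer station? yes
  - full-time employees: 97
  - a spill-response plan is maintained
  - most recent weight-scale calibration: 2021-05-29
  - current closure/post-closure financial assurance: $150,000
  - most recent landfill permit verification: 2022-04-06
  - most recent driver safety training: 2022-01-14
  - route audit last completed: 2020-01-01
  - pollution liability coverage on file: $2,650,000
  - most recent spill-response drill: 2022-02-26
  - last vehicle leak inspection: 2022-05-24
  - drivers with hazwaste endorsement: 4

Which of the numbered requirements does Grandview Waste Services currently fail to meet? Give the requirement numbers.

1, 12

1. route audit 906 days ago vs limit 730 → not met
2. auto liability coverage $1,075,000 ≥ $1,025,000 → met
3. pollution liability coverage $2,650,000 ≥ $2,375,000 → met
4. spill-response drill 119 days ago vs limit 180 → met
5. tonnage reporting records present → met
6. closure/post-closure financial assurance $150,000 ≥ $150,000 → met
7. condition 'transports medical waste' holds; vehicle leak inspection 32 days ago vs limit 45 → met
8. drivers with hazwaste endorsement 4 ≥ 2 → met
9. condition 'operates a transfer station' holds; driver safety training 162 days ago vs limit 180 → met
10. spill-response plan present → met
11. landfill permit verification 80 days ago vs limit 90 → met
12. condition 'accepts hazardous waste' holds; weight-scale calibration 392 days ago vs limit 365 → not met
Not met: 1, 12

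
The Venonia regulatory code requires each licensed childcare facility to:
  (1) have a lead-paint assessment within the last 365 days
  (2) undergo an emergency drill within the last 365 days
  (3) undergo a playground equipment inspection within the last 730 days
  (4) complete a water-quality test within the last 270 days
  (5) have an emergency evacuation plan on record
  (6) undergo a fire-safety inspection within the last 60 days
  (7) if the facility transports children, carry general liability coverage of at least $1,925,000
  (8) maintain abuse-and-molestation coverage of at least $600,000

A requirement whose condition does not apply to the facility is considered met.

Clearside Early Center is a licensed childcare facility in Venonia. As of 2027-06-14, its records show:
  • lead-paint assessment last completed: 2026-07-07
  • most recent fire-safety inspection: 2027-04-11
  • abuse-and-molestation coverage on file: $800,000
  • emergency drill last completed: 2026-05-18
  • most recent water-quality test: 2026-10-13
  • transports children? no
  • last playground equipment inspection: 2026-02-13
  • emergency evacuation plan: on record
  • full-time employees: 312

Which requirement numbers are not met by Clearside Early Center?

1. lead-paint assessment 342 days ago vs limit 365 → met
2. emergency drill 392 days ago vs limit 365 → not met
3. playground equipment inspection 486 days ago vs limit 730 → met
4. water-quality test 244 days ago vs limit 270 → met
5. emergency evacuation plan present → met
6. fire-safety inspection 64 days ago vs limit 60 → not met
7. condition 'transports children' does not hold → requirement n/a → met
8. abuse-and-molestation coverage $800,000 ≥ $600,000 → met
Not met: 2, 6

2, 6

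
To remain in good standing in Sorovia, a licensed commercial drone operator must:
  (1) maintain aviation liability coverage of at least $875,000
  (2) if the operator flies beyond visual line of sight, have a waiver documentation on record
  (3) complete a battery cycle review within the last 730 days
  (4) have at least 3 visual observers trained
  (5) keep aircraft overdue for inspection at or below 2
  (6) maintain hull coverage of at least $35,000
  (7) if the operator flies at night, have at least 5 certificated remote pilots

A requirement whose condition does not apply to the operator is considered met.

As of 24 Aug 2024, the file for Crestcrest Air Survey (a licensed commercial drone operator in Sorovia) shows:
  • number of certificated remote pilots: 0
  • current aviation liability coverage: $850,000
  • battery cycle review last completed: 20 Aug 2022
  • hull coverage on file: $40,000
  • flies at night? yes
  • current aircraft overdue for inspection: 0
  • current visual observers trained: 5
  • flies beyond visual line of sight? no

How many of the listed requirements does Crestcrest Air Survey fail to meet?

3

1. aviation liability coverage $850,000 < $875,000 → not met
2. condition 'flies beyond visual line of sight' does not hold → requirement n/a → met
3. battery cycle review 735 days ago vs limit 730 → not met
4. visual observers trained 5 ≥ 3 → met
5. aircraft overdue for inspection 0 ≤ 2 → met
6. hull coverage $40,000 ≥ $35,000 → met
7. condition 'flies at night' holds; certificated remote pilots 0 < 5 → not met
Not met: 3 of 7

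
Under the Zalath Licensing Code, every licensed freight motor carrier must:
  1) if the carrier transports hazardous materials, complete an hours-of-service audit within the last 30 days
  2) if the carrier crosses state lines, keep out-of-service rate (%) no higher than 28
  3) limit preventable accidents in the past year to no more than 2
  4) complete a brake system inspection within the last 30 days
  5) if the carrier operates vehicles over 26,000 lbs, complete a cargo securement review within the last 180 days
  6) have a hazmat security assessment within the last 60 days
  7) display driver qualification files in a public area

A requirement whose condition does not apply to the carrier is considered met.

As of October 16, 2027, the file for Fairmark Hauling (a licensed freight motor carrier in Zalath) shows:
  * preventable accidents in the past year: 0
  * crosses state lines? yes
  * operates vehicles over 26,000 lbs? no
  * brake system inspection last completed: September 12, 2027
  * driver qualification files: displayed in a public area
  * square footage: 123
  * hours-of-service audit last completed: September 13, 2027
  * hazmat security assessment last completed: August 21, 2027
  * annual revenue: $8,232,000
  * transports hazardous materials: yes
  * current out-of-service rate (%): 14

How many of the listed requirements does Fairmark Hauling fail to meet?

2

1. condition 'transports hazardous materials' holds; hours-of-service audit 33 days ago vs limit 30 → not met
2. condition 'crosses state lines' holds; out-of-service rate (%) 14 ≤ 28 → met
3. preventable accidents in the past year 0 ≤ 2 → met
4. brake system inspection 34 days ago vs limit 30 → not met
5. condition 'operates vehicles over 26,000 lbs' does not hold → requirement n/a → met
6. hazmat security assessment 56 days ago vs limit 60 → met
7. driver qualification files present → met
Not met: 2 of 7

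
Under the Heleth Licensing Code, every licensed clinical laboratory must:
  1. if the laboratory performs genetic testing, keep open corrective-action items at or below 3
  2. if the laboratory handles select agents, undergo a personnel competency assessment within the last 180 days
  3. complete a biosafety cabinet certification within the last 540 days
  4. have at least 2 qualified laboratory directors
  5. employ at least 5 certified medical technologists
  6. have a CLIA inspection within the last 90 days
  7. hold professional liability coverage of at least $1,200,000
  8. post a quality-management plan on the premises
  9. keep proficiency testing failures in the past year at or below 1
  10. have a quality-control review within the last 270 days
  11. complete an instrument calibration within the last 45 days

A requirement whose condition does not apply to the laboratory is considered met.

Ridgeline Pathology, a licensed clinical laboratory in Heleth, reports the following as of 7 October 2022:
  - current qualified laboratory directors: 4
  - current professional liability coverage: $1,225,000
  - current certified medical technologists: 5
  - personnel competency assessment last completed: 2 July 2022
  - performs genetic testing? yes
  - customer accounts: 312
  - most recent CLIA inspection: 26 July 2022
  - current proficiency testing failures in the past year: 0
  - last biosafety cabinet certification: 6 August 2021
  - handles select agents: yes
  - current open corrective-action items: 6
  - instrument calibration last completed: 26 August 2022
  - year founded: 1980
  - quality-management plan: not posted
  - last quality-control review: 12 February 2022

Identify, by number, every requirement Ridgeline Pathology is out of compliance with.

1. condition 'performs genetic testing' holds; open corrective-action items 6 > 3 → not met
2. condition 'handles select agents' holds; personnel competency assessment 97 days ago vs limit 180 → met
3. biosafety cabinet certification 427 days ago vs limit 540 → met
4. qualified laboratory directors 4 ≥ 2 → met
5. certified medical technologists 5 ≥ 5 → met
6. CLIA inspection 73 days ago vs limit 90 → met
7. professional liability coverage $1,225,000 ≥ $1,200,000 → met
8. quality-management plan absent → not met
9. proficiency testing failures in the past year 0 ≤ 1 → met
10. quality-control review 237 days ago vs limit 270 → met
11. instrument calibration 42 days ago vs limit 45 → met
Not met: 1, 8

1, 8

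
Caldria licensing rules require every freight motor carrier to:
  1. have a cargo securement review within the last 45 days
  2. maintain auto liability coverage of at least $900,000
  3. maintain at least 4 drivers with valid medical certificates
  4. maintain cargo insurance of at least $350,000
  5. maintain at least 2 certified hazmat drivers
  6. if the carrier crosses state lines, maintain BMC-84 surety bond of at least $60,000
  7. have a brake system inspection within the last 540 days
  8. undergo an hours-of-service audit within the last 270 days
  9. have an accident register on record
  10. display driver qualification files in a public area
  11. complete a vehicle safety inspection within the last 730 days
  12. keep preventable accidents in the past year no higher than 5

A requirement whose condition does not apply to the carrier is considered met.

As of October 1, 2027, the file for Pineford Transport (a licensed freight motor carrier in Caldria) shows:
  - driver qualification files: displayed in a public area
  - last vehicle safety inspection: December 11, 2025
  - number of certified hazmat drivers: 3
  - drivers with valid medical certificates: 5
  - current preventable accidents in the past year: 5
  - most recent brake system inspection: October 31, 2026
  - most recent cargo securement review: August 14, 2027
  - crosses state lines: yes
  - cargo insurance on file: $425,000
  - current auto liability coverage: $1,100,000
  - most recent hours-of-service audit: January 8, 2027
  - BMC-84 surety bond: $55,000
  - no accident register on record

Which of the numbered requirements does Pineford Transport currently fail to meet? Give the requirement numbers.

1. cargo securement review 48 days ago vs limit 45 → not met
2. auto liability coverage $1,100,000 ≥ $900,000 → met
3. drivers with valid medical certificates 5 ≥ 4 → met
4. cargo insurance $425,000 ≥ $350,000 → met
5. certified hazmat drivers 3 ≥ 2 → met
6. condition 'crosses state lines' holds; BMC-84 surety bond $55,000 < $60,000 → not met
7. brake system inspection 335 days ago vs limit 540 → met
8. hours-of-service audit 266 days ago vs limit 270 → met
9. accident register absent → not met
10. driver qualification files present → met
11. vehicle safety inspection 659 days ago vs limit 730 → met
12. preventable accidents in the past year 5 ≤ 5 → met
Not met: 1, 6, 9

1, 6, 9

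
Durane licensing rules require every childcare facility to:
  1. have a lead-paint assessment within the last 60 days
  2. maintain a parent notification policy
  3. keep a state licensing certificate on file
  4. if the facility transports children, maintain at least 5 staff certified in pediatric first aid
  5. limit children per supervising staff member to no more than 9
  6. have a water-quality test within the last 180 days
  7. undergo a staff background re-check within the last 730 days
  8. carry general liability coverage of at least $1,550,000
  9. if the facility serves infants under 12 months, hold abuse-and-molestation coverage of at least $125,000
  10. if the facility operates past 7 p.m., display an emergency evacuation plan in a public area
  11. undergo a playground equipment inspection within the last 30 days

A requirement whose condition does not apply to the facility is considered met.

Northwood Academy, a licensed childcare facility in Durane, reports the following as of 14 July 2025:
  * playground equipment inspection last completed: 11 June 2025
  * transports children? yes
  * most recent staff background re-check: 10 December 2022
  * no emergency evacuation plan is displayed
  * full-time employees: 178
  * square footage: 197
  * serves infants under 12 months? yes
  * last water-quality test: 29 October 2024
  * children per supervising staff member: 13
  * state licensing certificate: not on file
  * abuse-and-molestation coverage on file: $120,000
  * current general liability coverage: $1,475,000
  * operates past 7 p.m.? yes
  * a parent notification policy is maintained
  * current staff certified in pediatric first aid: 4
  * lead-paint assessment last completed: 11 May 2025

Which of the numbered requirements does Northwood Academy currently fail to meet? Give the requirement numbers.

1, 3, 4, 5, 6, 7, 8, 9, 10, 11

1. lead-paint assessment 64 days ago vs limit 60 → not met
2. parent notification policy present → met
3. state licensing certificate absent → not met
4. condition 'transports children' holds; staff certified in pediatric first aid 4 < 5 → not met
5. children per supervising staff member 13 > 9 → not met
6. water-quality test 258 days ago vs limit 180 → not met
7. staff background re-check 947 days ago vs limit 730 → not met
8. general liability coverage $1,475,000 < $1,550,000 → not met
9. condition 'serves infants under 12 months' holds; abuse-and-molestation coverage $120,000 < $125,000 → not met
10. condition 'operates past 7 p.m.' holds; emergency evacuation plan absent → not met
11. playground equipment inspection 33 days ago vs limit 30 → not met
Not met: 1, 3, 4, 5, 6, 7, 8, 9, 10, 11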